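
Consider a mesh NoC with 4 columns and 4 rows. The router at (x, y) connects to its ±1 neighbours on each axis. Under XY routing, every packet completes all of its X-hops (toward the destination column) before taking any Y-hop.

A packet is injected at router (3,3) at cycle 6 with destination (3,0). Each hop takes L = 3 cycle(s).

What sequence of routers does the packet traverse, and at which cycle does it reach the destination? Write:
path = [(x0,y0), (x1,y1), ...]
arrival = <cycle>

path = [(3,3), (3,2), (3,1), (3,0)]
arrival = 15

[0] x=3 y=3 t=6
[1] x=3 y=2 t=9 →S
[2] x=3 y=1 t=12 →S
[3] x=3 y=0 t=15 →S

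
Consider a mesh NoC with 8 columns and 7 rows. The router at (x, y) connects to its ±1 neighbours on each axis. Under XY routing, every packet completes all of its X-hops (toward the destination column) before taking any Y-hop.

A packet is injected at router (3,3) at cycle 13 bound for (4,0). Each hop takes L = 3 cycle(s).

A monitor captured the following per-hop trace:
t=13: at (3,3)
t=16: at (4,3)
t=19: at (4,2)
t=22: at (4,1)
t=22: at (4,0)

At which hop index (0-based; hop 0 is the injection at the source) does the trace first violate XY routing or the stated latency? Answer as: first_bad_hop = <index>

check 1→ d=(1,0) cyc+3: ok
check 2→ d=(0,-1) cyc+3: ok
check 3→ d=(0,-1) cyc+3: ok
check 4→ d=(0,-1) cyc+0: BAD: Δcyc=0≠L

first_bad_hop = 4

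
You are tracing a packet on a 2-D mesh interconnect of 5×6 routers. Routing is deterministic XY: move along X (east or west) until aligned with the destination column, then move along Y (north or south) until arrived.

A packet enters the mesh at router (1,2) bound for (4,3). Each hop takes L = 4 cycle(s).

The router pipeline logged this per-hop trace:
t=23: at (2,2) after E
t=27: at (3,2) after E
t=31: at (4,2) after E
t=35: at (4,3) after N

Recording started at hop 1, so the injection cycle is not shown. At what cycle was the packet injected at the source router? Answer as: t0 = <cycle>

At hop 1 the cycle is 23; in general cyc_k = t0 + kL.
Subtract one hop: t0 = 23 − 4 = 19.

t0 = 19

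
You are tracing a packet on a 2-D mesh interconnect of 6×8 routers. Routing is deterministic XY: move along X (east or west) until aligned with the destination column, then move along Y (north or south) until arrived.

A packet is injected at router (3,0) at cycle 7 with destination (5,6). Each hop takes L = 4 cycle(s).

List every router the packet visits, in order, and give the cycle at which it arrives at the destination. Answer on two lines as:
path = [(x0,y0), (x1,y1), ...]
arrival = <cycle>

path = [(3,0), (4,0), (5,0), (5,1), (5,2), (5,3), (5,4), (5,5), (5,6)]
arrival = 39

hop 0: (3,0) @ cyc 7
hop 1: (4,0) @ cyc 11  [E]
hop 2: (5,0) @ cyc 15  [E]
hop 3: (5,1) @ cyc 19  [N]
hop 4: (5,2) @ cyc 23  [N]
hop 5: (5,3) @ cyc 27  [N]
hop 6: (5,4) @ cyc 31  [N]
hop 7: (5,5) @ cyc 35  [N]
hop 8: (5,6) @ cyc 39  [N]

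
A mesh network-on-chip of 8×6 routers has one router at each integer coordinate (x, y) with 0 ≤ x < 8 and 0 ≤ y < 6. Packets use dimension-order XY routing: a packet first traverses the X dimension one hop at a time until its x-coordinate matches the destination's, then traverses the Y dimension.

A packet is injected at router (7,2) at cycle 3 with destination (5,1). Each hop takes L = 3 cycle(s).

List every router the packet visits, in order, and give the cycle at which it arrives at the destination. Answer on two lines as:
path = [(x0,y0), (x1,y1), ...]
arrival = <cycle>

t=3: at (7,2)
t=6: at (6,2) after W
t=9: at (5,2) after W
t=12: at (5,1) after S

path = [(7,2), (6,2), (5,2), (5,1)]
arrival = 12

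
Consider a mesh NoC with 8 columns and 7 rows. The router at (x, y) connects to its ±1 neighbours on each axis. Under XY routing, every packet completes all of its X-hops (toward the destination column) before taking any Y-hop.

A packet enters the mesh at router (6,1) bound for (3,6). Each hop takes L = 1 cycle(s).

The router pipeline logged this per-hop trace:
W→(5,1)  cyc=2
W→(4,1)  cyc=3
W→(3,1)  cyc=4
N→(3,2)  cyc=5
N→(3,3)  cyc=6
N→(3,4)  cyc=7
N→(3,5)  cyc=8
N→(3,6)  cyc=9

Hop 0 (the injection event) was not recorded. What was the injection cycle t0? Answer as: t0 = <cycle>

t0 = 1

The first recorded entry is hop 1 at cycle 2.
So t0 = 2 − 1·1 = 1.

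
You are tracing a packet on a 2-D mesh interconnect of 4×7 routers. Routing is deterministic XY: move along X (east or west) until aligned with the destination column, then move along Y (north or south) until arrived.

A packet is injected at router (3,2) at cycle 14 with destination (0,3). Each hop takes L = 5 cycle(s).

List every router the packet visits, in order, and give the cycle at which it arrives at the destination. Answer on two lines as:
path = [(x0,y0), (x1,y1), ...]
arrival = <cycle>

t=14: at (3,2)
t=19: at (2,2) after W
t=24: at (1,2) after W
t=29: at (0,2) after W
t=34: at (0,3) after N

path = [(3,2), (2,2), (1,2), (0,2), (0,3)]
arrival = 34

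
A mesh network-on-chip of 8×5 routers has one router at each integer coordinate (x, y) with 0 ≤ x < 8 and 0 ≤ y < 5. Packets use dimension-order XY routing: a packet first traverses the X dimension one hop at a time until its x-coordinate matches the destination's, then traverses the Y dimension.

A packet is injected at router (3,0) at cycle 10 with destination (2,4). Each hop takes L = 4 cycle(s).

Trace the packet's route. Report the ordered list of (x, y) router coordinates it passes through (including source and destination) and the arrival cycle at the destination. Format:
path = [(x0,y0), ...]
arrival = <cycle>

#0 — 3,0 | c10
#1 — 2,0 | c14 | W
#2 — 2,1 | c18 | N
#3 — 2,2 | c22 | N
#4 — 2,3 | c26 | N
#5 — 2,4 | c30 | N

path = [(3,0), (2,0), (2,1), (2,2), (2,3), (2,4)]
arrival = 30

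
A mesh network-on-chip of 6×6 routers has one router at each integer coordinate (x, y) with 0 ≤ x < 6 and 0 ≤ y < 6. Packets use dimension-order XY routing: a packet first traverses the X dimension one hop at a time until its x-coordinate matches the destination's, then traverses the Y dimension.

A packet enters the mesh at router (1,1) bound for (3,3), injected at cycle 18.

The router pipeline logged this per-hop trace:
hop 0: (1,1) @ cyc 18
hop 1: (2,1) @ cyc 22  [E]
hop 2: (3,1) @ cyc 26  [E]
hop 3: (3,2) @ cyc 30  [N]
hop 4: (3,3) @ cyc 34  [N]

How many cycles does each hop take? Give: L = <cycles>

L = 4

From hop 0 (18) to hop 1 (22): +4 cycles.
One hop costs L cycles, so L = 4.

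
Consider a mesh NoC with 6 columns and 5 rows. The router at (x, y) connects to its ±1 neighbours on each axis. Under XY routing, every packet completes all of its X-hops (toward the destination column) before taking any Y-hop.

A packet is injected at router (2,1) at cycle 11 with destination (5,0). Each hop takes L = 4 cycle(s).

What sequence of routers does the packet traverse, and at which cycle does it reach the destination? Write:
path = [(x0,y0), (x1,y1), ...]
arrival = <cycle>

src (2,1)  cyc=11
E→(3,1)  cyc=15
E→(4,1)  cyc=19
E→(5,1)  cyc=23
S→(5,0)  cyc=27

path = [(2,1), (3,1), (4,1), (5,1), (5,0)]
arrival = 27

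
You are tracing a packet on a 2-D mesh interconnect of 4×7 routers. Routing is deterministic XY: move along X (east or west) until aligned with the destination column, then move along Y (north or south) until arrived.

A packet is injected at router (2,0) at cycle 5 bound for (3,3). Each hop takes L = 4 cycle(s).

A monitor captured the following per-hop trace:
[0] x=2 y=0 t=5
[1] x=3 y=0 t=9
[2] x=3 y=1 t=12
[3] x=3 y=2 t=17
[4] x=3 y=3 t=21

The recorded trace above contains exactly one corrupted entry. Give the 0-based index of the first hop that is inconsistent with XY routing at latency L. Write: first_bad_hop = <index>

first_bad_hop = 2

check 1→ d=(1,0) cyc+4: ok
check 2→ d=(0,1) cyc+3: BAD: Δcyc=3≠L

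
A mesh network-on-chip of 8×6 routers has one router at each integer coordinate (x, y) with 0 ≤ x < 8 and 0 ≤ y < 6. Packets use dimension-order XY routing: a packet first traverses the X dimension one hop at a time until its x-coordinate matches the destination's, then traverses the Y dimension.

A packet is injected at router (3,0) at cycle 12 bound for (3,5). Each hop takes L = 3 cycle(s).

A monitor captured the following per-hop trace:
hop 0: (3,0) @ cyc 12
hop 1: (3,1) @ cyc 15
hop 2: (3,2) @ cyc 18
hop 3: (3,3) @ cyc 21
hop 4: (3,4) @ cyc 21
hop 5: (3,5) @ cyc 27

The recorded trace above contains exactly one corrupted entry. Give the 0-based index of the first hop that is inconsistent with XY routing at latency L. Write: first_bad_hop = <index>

check 1→ d=(0,1) cyc+3: ok
check 2→ d=(0,1) cyc+3: ok
check 3→ d=(0,1) cyc+3: ok
check 4→ d=(0,1) cyc+0: BAD: Δcyc=0≠L

first_bad_hop = 4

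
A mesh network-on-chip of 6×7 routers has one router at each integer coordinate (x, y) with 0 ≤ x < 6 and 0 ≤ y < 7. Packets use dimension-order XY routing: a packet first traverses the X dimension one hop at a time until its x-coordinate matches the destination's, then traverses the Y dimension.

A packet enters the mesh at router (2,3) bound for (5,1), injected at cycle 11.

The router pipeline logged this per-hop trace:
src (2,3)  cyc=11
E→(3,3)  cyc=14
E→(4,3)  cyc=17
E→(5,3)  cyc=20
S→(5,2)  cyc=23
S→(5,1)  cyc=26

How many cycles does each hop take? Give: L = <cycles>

Δcyc across hop 0→1: 14 − 11 = 3.
Per-hop latency L = Δcyc = 3.

L = 3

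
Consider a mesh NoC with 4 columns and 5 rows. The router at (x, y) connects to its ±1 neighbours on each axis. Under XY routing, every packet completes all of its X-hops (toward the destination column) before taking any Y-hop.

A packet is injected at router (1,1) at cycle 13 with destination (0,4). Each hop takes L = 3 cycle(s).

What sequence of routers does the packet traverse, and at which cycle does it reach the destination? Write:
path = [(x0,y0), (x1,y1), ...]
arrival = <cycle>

src (1,1)  cyc=13
W→(0,1)  cyc=16
N→(0,2)  cyc=19
N→(0,3)  cyc=22
N→(0,4)  cyc=25

path = [(1,1), (0,1), (0,2), (0,3), (0,4)]
arrival = 25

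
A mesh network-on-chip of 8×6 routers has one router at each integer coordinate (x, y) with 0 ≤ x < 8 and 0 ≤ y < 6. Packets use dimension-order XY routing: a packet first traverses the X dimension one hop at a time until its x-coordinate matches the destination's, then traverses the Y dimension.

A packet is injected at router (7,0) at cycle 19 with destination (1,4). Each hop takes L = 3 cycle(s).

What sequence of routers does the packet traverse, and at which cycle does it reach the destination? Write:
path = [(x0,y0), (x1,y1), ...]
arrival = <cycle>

hop 0: (7,0) @ cyc 19
hop 1: (6,0) @ cyc 22  [W]
hop 2: (5,0) @ cyc 25  [W]
hop 3: (4,0) @ cyc 28  [W]
hop 4: (3,0) @ cyc 31  [W]
hop 5: (2,0) @ cyc 34  [W]
hop 6: (1,0) @ cyc 37  [W]
hop 7: (1,1) @ cyc 40  [N]
hop 8: (1,2) @ cyc 43  [N]
hop 9: (1,3) @ cyc 46  [N]
hop 10: (1,4) @ cyc 49  [N]

path = [(7,0), (6,0), (5,0), (4,0), (3,0), (2,0), (1,0), (1,1), (1,2), (1,3), (1,4)]
arrival = 49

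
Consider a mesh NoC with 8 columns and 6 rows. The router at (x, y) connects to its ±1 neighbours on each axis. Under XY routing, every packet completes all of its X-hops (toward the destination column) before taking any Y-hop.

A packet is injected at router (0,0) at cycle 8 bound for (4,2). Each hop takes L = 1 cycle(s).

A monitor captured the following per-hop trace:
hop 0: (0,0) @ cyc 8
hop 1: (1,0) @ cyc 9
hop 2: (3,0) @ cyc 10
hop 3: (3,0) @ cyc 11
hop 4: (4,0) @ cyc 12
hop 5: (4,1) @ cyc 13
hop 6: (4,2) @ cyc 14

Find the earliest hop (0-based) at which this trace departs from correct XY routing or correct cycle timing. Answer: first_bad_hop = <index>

first_bad_hop = 2

  1: Δx=+1 Δy=+0 Δt=1 [ok]
  2: Δx=+2 Δy=+0 Δt=1 [BAD: non-unit step]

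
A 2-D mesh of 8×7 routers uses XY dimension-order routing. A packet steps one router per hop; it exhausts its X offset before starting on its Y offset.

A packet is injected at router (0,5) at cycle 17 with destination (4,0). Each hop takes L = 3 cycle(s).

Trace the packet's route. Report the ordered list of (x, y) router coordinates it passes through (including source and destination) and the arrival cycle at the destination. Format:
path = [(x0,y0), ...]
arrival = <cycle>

[0] x=0 y=5 t=17
[1] x=1 y=5 t=20 →E
[2] x=2 y=5 t=23 →E
[3] x=3 y=5 t=26 →E
[4] x=4 y=5 t=29 →E
[5] x=4 y=4 t=32 →S
[6] x=4 y=3 t=35 →S
[7] x=4 y=2 t=38 →S
[8] x=4 y=1 t=41 →S
[9] x=4 y=0 t=44 →S

path = [(0,5), (1,5), (2,5), (3,5), (4,5), (4,4), (4,3), (4,2), (4,1), (4,0)]
arrival = 44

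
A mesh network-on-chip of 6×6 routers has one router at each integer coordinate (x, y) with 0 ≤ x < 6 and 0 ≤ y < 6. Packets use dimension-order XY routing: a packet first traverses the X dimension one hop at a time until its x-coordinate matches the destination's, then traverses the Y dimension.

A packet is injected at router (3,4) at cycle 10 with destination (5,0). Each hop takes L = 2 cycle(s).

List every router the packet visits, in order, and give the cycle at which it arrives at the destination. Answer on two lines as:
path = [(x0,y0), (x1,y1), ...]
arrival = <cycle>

path = [(3,4), (4,4), (5,4), (5,3), (5,2), (5,1), (5,0)]
arrival = 22

t=10: at (3,4)
t=12: at (4,4) after E
t=14: at (5,4) after E
t=16: at (5,3) after S
t=18: at (5,2) after S
t=20: at (5,1) after S
t=22: at (5,0) after S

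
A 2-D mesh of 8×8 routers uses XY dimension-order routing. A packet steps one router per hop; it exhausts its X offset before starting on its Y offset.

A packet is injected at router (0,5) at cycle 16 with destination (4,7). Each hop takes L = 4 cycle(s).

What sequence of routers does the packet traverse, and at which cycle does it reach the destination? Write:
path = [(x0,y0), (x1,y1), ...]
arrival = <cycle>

#0 — 0,5 | c16
#1 — 1,5 | c20 | E
#2 — 2,5 | c24 | E
#3 — 3,5 | c28 | E
#4 — 4,5 | c32 | E
#5 — 4,6 | c36 | N
#6 — 4,7 | c40 | N

path = [(0,5), (1,5), (2,5), (3,5), (4,5), (4,6), (4,7)]
arrival = 40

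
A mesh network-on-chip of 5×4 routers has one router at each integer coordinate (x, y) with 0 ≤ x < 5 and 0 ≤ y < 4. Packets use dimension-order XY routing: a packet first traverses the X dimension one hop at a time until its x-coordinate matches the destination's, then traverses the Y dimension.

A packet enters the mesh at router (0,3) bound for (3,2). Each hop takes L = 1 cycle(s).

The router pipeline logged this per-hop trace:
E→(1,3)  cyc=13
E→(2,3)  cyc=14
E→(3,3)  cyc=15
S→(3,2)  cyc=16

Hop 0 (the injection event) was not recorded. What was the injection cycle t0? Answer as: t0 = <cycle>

t0 = 12

cyc[1] = 13 and cyc[k] = t0 + k·L for every k.
Subtract one hop: t0 = 13 − 1 = 12.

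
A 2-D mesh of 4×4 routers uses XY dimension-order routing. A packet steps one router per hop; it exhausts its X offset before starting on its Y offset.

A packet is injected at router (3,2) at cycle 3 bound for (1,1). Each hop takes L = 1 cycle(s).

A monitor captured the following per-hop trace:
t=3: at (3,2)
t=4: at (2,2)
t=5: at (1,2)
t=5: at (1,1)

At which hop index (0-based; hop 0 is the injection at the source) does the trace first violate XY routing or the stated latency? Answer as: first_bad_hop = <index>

hop 1: step (-1,+0), +1 cyc — ok
hop 2: step (-1,+0), +1 cyc — ok
hop 3: step (+0,-1), +0 cyc — BAD: Δcyc=0≠L

first_bad_hop = 3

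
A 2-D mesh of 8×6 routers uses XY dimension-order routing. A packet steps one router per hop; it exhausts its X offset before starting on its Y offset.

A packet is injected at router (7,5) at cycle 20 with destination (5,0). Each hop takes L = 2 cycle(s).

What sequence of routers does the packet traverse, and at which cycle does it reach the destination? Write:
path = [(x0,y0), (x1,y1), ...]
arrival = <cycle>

[0] x=7 y=5 t=20
[1] x=6 y=5 t=22 →W
[2] x=5 y=5 t=24 →W
[3] x=5 y=4 t=26 →S
[4] x=5 y=3 t=28 →S
[5] x=5 y=2 t=30 →S
[6] x=5 y=1 t=32 →S
[7] x=5 y=0 t=34 →S

path = [(7,5), (6,5), (5,5), (5,4), (5,3), (5,2), (5,1), (5,0)]
arrival = 34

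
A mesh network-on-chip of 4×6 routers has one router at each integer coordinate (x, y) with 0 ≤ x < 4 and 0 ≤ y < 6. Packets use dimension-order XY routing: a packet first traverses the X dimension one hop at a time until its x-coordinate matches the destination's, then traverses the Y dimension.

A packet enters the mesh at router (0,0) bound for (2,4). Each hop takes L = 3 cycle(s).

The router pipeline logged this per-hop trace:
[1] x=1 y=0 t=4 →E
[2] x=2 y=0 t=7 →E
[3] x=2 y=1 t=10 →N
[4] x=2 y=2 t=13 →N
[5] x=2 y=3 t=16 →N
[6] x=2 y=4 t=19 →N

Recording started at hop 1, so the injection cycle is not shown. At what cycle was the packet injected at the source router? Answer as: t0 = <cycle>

t0 = 1

At hop 1 the cycle is 4; in general cyc_k = t0 + kL.
So t0 = 4 − 1·3 = 1.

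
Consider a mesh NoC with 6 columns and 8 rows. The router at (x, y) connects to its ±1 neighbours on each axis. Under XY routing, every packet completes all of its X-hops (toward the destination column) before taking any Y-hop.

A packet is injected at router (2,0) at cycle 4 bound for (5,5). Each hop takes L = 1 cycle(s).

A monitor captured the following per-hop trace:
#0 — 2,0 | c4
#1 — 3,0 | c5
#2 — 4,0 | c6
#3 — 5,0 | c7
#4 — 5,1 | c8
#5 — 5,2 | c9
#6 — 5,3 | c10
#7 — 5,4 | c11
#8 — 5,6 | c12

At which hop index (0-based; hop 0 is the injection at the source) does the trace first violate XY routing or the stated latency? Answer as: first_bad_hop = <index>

first_bad_hop = 8

  1: Δx=+1 Δy=+0 Δt=1 [ok]
  2: Δx=+1 Δy=+0 Δt=1 [ok]
  3: Δx=+1 Δy=+0 Δt=1 [ok]
  4: Δx=+0 Δy=+1 Δt=1 [ok]
  5: Δx=+0 Δy=+1 Δt=1 [ok]
  6: Δx=+0 Δy=+1 Δt=1 [ok]
  7: Δx=+0 Δy=+1 Δt=1 [ok]
  8: Δx=+0 Δy=+2 Δt=1 [BAD: non-unit step]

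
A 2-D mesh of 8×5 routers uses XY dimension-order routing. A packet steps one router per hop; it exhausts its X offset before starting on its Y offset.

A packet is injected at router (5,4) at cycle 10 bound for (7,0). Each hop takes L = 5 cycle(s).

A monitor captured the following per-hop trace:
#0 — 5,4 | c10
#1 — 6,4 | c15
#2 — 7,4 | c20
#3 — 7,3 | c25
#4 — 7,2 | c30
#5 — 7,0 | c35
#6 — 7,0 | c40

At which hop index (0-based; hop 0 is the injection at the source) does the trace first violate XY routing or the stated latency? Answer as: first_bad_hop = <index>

  1: Δx=+1 Δy=+0 Δt=5 [ok]
  2: Δx=+1 Δy=+0 Δt=5 [ok]
  3: Δx=+0 Δy=-1 Δt=5 [ok]
  4: Δx=+0 Δy=-1 Δt=5 [ok]
  5: Δx=+0 Δy=-2 Δt=5 [BAD: non-unit step]

first_bad_hop = 5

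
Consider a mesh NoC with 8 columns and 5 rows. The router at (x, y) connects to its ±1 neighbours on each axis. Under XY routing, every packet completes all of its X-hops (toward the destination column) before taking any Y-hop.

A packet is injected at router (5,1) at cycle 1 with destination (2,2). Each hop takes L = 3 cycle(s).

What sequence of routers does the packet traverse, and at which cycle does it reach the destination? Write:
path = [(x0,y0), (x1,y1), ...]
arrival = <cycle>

hop 0: (5,1) @ cyc 1
hop 1: (4,1) @ cyc 4  [W]
hop 2: (3,1) @ cyc 7  [W]
hop 3: (2,1) @ cyc 10  [W]
hop 4: (2,2) @ cyc 13  [N]

path = [(5,1), (4,1), (3,1), (2,1), (2,2)]
arrival = 13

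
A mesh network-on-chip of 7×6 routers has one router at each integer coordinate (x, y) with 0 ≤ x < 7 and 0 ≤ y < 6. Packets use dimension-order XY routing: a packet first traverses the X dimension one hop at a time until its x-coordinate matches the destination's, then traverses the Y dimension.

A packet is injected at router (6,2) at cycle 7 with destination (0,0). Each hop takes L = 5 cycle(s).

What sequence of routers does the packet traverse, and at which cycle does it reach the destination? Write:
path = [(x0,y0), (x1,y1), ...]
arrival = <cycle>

src (6,2)  cyc=7
W→(5,2)  cyc=12
W→(4,2)  cyc=17
W→(3,2)  cyc=22
W→(2,2)  cyc=27
W→(1,2)  cyc=32
W→(0,2)  cyc=37
S→(0,1)  cyc=42
S→(0,0)  cyc=47

path = [(6,2), (5,2), (4,2), (3,2), (2,2), (1,2), (0,2), (0,1), (0,0)]
arrival = 47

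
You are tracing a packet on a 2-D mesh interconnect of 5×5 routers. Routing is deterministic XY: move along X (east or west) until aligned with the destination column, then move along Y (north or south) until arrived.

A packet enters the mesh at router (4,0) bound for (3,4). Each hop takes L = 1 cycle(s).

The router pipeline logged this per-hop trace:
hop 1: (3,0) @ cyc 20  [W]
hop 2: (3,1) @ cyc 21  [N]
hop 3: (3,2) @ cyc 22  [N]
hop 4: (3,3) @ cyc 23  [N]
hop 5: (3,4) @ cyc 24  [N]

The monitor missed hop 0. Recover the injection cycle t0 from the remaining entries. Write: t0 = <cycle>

t0 = 19

Hop 1 reached at cycle 20; hop k is at t0 + k·L.
Therefore t0 = 20 − L = 19.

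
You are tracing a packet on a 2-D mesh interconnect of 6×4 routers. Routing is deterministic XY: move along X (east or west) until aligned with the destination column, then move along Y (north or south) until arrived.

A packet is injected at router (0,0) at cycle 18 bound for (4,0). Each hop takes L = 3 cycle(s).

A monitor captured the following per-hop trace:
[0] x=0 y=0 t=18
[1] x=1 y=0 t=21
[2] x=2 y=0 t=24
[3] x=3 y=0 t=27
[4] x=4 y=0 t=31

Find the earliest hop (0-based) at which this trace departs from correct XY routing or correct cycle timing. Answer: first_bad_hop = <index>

hop 1: step (+1,+0), +3 cyc — ok
hop 2: step (+1,+0), +3 cyc — ok
hop 3: step (+1,+0), +3 cyc — ok
hop 4: step (+1,+0), +4 cyc — BAD: Δcyc=4≠L

first_bad_hop = 4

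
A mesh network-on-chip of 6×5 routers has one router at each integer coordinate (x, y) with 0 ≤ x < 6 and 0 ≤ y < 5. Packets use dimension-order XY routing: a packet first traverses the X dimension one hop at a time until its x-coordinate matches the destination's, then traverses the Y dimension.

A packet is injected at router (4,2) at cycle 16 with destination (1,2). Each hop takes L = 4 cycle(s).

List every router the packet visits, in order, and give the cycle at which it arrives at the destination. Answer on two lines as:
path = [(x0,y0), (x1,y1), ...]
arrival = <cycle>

[0] x=4 y=2 t=16
[1] x=3 y=2 t=20 →W
[2] x=2 y=2 t=24 →W
[3] x=1 y=2 t=28 →W

path = [(4,2), (3,2), (2,2), (1,2)]
arrival = 28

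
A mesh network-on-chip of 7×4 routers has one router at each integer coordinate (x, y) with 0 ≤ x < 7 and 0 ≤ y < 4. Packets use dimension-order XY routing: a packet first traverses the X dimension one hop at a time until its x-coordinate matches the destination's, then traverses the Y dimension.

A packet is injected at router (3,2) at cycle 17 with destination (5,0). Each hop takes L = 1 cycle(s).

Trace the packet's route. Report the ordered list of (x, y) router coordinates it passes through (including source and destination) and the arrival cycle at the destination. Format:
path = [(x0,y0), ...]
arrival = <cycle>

hop 0: (3,2) @ cyc 17
hop 1: (4,2) @ cyc 18  [E]
hop 2: (5,2) @ cyc 19  [E]
hop 3: (5,1) @ cyc 20  [S]
hop 4: (5,0) @ cyc 21  [S]

path = [(3,2), (4,2), (5,2), (5,1), (5,0)]
arrival = 21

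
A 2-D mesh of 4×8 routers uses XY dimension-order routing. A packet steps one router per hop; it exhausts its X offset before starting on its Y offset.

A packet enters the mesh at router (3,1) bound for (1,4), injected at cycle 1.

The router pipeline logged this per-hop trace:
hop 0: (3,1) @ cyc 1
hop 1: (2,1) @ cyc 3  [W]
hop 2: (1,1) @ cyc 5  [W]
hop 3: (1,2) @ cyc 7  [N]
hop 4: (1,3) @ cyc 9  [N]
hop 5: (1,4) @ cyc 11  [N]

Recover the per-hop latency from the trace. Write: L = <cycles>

L = 2

From hop 0 (1) to hop 1 (3): +2 cycles.
Per-hop latency L = Δcyc = 2.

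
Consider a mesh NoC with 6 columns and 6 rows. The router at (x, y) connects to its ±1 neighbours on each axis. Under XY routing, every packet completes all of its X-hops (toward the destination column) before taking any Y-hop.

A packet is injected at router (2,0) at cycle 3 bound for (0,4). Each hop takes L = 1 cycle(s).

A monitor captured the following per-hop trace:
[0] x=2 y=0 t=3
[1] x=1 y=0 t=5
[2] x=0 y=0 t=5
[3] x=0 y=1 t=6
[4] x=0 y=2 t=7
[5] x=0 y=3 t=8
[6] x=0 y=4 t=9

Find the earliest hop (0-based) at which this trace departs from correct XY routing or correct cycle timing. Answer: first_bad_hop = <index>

first_bad_hop = 1

[1] (-1,+0) / 2c ⇒ BAD: Δcyc=2≠L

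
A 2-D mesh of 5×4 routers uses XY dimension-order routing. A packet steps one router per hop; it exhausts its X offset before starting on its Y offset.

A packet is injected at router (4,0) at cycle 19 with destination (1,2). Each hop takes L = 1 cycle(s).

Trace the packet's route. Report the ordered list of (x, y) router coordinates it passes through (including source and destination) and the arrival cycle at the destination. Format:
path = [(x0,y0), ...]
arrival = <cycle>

path = [(4,0), (3,0), (2,0), (1,0), (1,1), (1,2)]
arrival = 24

[0] x=4 y=0 t=19
[1] x=3 y=0 t=20 →W
[2] x=2 y=0 t=21 →W
[3] x=1 y=0 t=22 →W
[4] x=1 y=1 t=23 →N
[5] x=1 y=2 t=24 →N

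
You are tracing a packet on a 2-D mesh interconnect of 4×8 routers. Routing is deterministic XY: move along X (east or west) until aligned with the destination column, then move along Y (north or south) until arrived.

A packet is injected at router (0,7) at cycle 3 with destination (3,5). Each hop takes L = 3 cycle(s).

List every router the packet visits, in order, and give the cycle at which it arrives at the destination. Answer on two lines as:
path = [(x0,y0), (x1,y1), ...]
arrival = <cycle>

path = [(0,7), (1,7), (2,7), (3,7), (3,6), (3,5)]
arrival = 18

hop 0: (0,7) @ cyc 3
hop 1: (1,7) @ cyc 6  [E]
hop 2: (2,7) @ cyc 9  [E]
hop 3: (3,7) @ cyc 12  [E]
hop 4: (3,6) @ cyc 15  [S]
hop 5: (3,5) @ cyc 18  [S]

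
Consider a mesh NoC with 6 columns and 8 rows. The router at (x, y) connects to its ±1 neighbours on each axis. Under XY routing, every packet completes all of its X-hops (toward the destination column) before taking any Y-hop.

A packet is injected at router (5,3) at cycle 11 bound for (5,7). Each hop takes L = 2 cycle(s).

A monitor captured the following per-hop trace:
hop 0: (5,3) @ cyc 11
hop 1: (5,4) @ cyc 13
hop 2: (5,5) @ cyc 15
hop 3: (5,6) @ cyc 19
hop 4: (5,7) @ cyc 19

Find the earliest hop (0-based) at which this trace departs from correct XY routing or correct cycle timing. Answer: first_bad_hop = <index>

first_bad_hop = 3

check 1→ d=(0,1) cyc+2: ok
check 2→ d=(0,1) cyc+2: ok
check 3→ d=(0,1) cyc+4: BAD: Δcyc=4≠L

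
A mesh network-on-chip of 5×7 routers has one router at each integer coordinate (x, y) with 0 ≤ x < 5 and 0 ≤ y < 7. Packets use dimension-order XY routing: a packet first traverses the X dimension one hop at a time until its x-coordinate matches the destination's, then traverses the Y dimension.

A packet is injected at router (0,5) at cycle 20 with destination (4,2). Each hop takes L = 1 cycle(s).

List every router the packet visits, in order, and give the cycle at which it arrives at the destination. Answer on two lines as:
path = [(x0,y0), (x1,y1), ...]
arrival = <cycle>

hop 0: (0,5) @ cyc 20
hop 1: (1,5) @ cyc 21  [E]
hop 2: (2,5) @ cyc 22  [E]
hop 3: (3,5) @ cyc 23  [E]
hop 4: (4,5) @ cyc 24  [E]
hop 5: (4,4) @ cyc 25  [S]
hop 6: (4,3) @ cyc 26  [S]
hop 7: (4,2) @ cyc 27  [S]

path = [(0,5), (1,5), (2,5), (3,5), (4,5), (4,4), (4,3), (4,2)]
arrival = 27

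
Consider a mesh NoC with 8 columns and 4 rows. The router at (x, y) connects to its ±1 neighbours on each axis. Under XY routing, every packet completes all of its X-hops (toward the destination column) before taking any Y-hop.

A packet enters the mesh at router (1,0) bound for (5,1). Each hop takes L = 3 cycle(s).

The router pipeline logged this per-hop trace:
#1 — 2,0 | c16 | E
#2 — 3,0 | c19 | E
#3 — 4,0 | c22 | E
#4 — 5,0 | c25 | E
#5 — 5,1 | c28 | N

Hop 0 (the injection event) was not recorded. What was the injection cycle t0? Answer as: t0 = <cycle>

t0 = 13

cyc[1] = 16 and cyc[k] = t0 + k·L for every k.
So t0 = 16 − 1·3 = 13.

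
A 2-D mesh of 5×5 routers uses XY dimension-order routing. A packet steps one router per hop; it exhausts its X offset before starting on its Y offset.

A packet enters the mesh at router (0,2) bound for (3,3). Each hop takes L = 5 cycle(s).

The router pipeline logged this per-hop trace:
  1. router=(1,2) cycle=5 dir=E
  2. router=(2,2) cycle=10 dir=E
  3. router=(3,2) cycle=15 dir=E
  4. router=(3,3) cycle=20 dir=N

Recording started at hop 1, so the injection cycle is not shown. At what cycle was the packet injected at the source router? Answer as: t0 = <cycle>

The first recorded entry is hop 1 at cycle 5.
Subtract one hop: t0 = 5 − 5 = 0.

t0 = 0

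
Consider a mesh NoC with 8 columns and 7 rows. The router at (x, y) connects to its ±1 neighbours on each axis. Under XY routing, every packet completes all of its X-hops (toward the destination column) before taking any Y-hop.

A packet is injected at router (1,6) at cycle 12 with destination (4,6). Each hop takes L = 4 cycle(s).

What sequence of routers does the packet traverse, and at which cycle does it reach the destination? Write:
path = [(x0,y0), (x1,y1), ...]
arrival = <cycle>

path = [(1,6), (2,6), (3,6), (4,6)]
arrival = 24

t=12: at (1,6)
t=16: at (2,6) after E
t=20: at (3,6) after E
t=24: at (4,6) after E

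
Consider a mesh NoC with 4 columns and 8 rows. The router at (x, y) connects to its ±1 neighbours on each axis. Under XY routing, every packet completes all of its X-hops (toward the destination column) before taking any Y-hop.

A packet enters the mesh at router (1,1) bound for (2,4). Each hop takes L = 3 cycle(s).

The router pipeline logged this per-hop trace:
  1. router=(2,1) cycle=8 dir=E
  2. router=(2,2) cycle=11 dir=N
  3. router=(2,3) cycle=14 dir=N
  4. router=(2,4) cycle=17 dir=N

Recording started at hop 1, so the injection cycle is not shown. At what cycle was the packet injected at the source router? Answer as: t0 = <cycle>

t0 = 5

cyc[1] = 8 and cyc[k] = t0 + k·L for every k.
So t0 = 8 − 1·3 = 5.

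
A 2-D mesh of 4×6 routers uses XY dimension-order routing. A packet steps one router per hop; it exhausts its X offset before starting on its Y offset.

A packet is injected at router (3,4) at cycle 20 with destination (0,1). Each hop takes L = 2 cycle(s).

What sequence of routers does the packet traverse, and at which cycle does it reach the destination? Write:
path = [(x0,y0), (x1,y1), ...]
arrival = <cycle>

path = [(3,4), (2,4), (1,4), (0,4), (0,3), (0,2), (0,1)]
arrival = 32

  0. router=(3,4) cycle=20 (inject)
  1. router=(2,4) cycle=22 dir=W
  2. router=(1,4) cycle=24 dir=W
  3. router=(0,4) cycle=26 dir=W
  4. router=(0,3) cycle=28 dir=S
  5. router=(0,2) cycle=30 dir=S
  6. router=(0,1) cycle=32 dir=S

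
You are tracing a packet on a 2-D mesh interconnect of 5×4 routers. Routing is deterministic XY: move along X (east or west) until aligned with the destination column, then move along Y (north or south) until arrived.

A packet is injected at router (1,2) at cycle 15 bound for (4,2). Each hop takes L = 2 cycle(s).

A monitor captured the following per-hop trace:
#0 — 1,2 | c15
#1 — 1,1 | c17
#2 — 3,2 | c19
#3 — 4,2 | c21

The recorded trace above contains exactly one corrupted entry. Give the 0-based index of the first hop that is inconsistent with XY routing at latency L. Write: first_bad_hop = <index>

first_bad_hop = 1

check 1→ d=(0,-1) cyc+2: BAD: Y-move but x=1≠4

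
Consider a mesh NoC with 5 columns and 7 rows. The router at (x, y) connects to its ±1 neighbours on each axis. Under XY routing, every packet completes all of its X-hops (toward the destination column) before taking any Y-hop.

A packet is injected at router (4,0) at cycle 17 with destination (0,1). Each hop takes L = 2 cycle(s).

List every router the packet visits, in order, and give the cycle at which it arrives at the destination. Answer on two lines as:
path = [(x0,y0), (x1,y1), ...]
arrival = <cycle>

src (4,0)  cyc=17
W→(3,0)  cyc=19
W→(2,0)  cyc=21
W→(1,0)  cyc=23
W→(0,0)  cyc=25
N→(0,1)  cyc=27

path = [(4,0), (3,0), (2,0), (1,0), (0,0), (0,1)]
arrival = 27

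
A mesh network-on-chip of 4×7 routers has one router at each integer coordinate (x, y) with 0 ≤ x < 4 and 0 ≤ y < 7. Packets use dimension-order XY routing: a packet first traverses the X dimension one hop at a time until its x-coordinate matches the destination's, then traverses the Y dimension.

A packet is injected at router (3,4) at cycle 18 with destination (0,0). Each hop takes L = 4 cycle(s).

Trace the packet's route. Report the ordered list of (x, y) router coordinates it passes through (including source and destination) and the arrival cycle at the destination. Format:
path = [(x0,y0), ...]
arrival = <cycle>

#0 — 3,4 | c18
#1 — 2,4 | c22 | W
#2 — 1,4 | c26 | W
#3 — 0,4 | c30 | W
#4 — 0,3 | c34 | S
#5 — 0,2 | c38 | S
#6 — 0,1 | c42 | S
#7 — 0,0 | c46 | S

path = [(3,4), (2,4), (1,4), (0,4), (0,3), (0,2), (0,1), (0,0)]
arrival = 46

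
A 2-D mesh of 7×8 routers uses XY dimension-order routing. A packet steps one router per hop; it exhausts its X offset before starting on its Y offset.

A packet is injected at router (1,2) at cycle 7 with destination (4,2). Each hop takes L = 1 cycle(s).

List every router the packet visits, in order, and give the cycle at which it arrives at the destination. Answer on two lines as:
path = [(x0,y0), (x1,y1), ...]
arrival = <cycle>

src (1,2)  cyc=7
E→(2,2)  cyc=8
E→(3,2)  cyc=9
E→(4,2)  cyc=10

path = [(1,2), (2,2), (3,2), (4,2)]
arrival = 10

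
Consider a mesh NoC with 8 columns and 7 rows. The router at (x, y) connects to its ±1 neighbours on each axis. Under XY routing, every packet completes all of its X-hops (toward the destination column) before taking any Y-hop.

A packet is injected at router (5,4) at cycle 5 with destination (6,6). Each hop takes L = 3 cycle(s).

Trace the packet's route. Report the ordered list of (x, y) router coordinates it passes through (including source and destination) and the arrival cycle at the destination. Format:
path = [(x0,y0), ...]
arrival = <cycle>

path = [(5,4), (6,4), (6,5), (6,6)]
arrival = 14

[0] x=5 y=4 t=5
[1] x=6 y=4 t=8 →E
[2] x=6 y=5 t=11 →N
[3] x=6 y=6 t=14 →N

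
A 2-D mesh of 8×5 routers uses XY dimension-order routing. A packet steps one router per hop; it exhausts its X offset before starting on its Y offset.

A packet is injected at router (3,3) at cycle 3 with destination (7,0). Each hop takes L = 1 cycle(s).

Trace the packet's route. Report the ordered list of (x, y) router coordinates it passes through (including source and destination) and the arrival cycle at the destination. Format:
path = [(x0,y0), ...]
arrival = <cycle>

path = [(3,3), (4,3), (5,3), (6,3), (7,3), (7,2), (7,1), (7,0)]
arrival = 10

#0 — 3,3 | c3
#1 — 4,3 | c4 | E
#2 — 5,3 | c5 | E
#3 — 6,3 | c6 | E
#4 — 7,3 | c7 | E
#5 — 7,2 | c8 | S
#6 — 7,1 | c9 | S
#7 — 7,0 | c10 | S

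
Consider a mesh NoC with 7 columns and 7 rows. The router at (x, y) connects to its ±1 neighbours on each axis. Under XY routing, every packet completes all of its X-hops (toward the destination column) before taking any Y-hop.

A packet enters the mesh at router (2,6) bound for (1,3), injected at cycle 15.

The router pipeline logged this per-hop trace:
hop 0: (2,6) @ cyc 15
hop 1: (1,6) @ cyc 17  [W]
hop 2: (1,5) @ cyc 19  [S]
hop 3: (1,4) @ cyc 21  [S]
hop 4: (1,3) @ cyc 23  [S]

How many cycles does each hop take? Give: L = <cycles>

From hop 0 (15) to hop 1 (17): +2 cycles.
One hop costs L cycles, so L = 2.

L = 2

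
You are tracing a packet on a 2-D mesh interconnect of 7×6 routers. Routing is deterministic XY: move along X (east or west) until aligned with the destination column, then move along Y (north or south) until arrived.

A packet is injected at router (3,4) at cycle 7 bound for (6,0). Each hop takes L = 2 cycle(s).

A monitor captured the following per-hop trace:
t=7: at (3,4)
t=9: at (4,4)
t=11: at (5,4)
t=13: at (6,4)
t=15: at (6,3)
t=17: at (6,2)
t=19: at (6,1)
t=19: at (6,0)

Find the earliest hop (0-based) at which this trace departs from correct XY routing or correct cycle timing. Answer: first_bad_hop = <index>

check 1→ d=(1,0) cyc+2: ok
check 2→ d=(1,0) cyc+2: ok
check 3→ d=(1,0) cyc+2: ok
check 4→ d=(0,-1) cyc+2: ok
check 5→ d=(0,-1) cyc+2: ok
check 6→ d=(0,-1) cyc+2: ok
check 7→ d=(0,-1) cyc+0: BAD: Δcyc=0≠L

first_bad_hop = 7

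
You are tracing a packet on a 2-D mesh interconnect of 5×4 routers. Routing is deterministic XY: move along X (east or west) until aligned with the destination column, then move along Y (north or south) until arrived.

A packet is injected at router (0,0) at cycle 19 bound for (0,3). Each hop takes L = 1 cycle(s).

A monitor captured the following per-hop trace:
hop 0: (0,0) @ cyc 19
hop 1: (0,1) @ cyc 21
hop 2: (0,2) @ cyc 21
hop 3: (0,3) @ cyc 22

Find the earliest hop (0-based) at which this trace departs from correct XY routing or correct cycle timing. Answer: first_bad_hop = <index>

first_bad_hop = 1

[1] (+0,+1) / 2c ⇒ BAD: Δcyc=2≠L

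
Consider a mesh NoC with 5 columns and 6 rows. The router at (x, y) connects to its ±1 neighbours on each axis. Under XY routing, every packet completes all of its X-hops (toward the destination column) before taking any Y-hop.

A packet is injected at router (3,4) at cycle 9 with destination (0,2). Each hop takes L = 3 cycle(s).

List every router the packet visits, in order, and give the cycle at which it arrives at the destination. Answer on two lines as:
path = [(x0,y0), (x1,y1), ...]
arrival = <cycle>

t=9: at (3,4)
t=12: at (2,4) after W
t=15: at (1,4) after W
t=18: at (0,4) after W
t=21: at (0,3) after S
t=24: at (0,2) after S

path = [(3,4), (2,4), (1,4), (0,4), (0,3), (0,2)]
arrival = 24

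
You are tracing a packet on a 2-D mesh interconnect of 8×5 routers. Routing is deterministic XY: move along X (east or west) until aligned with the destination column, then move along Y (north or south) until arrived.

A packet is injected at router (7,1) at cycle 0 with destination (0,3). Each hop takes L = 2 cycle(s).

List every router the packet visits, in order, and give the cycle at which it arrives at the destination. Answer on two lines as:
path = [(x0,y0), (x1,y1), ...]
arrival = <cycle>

path = [(7,1), (6,1), (5,1), (4,1), (3,1), (2,1), (1,1), (0,1), (0,2), (0,3)]
arrival = 18

src (7,1)  cyc=0
W→(6,1)  cyc=2
W→(5,1)  cyc=4
W→(4,1)  cyc=6
W→(3,1)  cyc=8
W→(2,1)  cyc=10
W→(1,1)  cyc=12
W→(0,1)  cyc=14
N→(0,2)  cyc=16
N→(0,3)  cyc=18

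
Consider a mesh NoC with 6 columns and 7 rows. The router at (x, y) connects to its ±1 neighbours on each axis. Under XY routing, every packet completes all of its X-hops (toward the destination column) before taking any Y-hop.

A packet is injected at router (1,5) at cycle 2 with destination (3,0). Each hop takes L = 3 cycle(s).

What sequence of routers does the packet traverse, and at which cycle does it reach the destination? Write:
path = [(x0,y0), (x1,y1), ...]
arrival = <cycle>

path = [(1,5), (2,5), (3,5), (3,4), (3,3), (3,2), (3,1), (3,0)]
arrival = 23

t=2: at (1,5)
t=5: at (2,5) after E
t=8: at (3,5) after E
t=11: at (3,4) after S
t=14: at (3,3) after S
t=17: at (3,2) after S
t=20: at (3,1) after S
t=23: at (3,0) after S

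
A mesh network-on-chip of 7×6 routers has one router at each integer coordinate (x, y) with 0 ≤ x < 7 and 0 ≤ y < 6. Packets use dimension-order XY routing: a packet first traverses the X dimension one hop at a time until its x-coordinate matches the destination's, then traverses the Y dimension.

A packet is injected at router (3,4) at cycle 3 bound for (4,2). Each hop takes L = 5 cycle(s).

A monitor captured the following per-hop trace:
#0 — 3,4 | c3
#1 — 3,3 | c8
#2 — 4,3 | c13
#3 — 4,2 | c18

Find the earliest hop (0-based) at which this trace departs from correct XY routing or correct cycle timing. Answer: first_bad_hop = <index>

check 1→ d=(0,-1) cyc+5: BAD: Y-move but x=3≠4

first_bad_hop = 1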